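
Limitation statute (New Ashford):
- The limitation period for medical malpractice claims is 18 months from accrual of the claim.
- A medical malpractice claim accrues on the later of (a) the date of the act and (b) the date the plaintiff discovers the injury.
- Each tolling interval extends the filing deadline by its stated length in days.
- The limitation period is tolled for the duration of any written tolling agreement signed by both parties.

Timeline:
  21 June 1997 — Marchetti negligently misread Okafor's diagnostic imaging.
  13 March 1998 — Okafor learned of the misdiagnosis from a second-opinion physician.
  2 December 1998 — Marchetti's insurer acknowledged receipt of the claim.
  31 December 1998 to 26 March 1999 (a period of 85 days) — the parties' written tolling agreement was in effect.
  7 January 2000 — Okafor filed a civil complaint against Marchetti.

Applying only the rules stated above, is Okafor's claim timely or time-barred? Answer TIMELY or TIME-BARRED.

The claim accrued on 13 March 1998 — the later of the 21 June 1997 act and the 13 March 1998 discovery.
18 months from 13 March 1998 is 13 September 1999.
Because the written tolling agreement ran from 31 December 1998 to 26 March 1999, the deadline is extended by 85 days to 7 December 1999.
Nothing else in the chronology tolls or restarts the period.
Okafor filed on 7 January 2000, after the 7 December 1999 deadline, so the action is time-barred.

TIME-BARRED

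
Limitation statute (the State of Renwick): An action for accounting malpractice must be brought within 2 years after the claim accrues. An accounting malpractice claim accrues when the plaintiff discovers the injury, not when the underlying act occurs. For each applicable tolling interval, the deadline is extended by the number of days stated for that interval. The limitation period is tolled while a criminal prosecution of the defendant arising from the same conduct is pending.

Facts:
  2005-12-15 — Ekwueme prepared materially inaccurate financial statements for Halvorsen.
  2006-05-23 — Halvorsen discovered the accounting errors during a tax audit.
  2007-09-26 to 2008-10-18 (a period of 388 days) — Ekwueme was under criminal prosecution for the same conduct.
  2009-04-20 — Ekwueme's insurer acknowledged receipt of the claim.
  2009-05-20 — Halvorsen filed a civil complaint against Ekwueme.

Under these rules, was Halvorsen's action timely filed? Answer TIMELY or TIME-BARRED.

TIMELY

The claim did not accrue until Halvorsen discovered the injury on 2006-05-23; the 2005-12-15 act date does not start the clock under the stated rule.
The untolled deadline — 2 years after 2006-05-23 — is 2008-05-23.
The period was tolled for 388 days by the pending criminal prosecution (2007-09-26 to 2008-10-18), pushing the deadline to 2009-06-15.
The other events in the timeline have no effect on the limitation period under the stated rules.
The 2009-05-20 filing precedes the 2009-06-15 deadline; the claim is timely.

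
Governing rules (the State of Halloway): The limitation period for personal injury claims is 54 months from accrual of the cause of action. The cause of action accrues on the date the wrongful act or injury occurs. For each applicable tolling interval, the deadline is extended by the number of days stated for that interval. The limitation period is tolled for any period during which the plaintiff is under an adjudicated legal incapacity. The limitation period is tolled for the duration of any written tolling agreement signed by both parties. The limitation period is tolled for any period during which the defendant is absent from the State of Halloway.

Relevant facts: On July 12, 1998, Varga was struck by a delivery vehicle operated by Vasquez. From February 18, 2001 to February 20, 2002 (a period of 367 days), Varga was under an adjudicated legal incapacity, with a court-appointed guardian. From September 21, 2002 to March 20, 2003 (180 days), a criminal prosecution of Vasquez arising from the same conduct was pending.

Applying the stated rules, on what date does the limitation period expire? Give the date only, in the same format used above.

The claim accrued on July 12, 1998, when the wrongful act occurred.
Adding the 54 months base period to July 12, 1998 gives a deadline of January 12, 2003, before any tolling.
Because the plaintiff's legal incapacity ran from February 18, 2001 to February 20, 2002, the deadline is extended by 367 days to January 14, 2004.
Although a criminal prosecution ran from September 21, 2002 to March 20, 2003, the stated rules do not make that a tolling event, so it is disregarded.

January 14, 2004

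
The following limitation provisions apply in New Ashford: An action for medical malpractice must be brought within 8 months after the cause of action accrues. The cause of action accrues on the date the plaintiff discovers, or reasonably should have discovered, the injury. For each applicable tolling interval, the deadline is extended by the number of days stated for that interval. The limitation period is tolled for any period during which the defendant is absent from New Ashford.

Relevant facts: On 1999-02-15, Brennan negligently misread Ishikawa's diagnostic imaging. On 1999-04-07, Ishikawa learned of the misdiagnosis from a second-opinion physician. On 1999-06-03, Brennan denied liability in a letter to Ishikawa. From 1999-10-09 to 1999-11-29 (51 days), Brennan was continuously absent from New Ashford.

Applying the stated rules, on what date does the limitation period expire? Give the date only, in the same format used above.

2000-01-27

Under the discovery rule, the claim accrued on 1999-04-07, when Ishikawa discovered the injury — not on the 1999-02-15 date of the underlying act.
Adding the 8 months base period to 1999-04-07 gives a deadline of 1999-12-07, before any tolling.
The period was tolled for 51 days by the defendant's absence from the jurisdiction (1999-10-09 to 1999-11-29), pushing the deadline to 2000-01-27.
The other events in the timeline have no effect on the limitation period under the stated rules.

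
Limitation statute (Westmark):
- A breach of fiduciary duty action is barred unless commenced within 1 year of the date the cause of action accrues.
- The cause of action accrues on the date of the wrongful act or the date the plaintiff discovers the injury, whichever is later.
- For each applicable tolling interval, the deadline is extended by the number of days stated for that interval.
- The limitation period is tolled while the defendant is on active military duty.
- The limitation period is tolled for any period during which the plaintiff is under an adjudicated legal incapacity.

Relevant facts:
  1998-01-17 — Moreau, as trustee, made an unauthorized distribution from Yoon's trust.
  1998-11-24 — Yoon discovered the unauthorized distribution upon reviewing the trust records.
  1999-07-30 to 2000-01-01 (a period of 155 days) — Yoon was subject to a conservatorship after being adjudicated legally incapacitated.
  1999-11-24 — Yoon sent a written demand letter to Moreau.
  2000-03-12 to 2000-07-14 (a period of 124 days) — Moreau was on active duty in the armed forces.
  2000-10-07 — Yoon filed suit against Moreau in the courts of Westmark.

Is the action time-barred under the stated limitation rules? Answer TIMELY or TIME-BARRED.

Taking the later of the act (1998-01-17) and discovery (1998-11-24), the claim accrued on 1998-11-24.
The untolled deadline — 1 year after 1998-11-24 — is 1999-11-24.
The plaintiff's legal incapacity from 1999-07-30 to 2000-01-01 tolled the period for 155 days, extending the deadline to 2000-04-27.
Because the defendant's active military service ran from 2000-03-12 to 2000-07-14, the deadline is extended by 124 days to 2000-08-29.
The other events in the timeline have no effect on the limitation period under the stated rules.
Filing on 2000-10-07 missed the 2000-08-29 deadline — the action is time-barred.

TIME-BARRED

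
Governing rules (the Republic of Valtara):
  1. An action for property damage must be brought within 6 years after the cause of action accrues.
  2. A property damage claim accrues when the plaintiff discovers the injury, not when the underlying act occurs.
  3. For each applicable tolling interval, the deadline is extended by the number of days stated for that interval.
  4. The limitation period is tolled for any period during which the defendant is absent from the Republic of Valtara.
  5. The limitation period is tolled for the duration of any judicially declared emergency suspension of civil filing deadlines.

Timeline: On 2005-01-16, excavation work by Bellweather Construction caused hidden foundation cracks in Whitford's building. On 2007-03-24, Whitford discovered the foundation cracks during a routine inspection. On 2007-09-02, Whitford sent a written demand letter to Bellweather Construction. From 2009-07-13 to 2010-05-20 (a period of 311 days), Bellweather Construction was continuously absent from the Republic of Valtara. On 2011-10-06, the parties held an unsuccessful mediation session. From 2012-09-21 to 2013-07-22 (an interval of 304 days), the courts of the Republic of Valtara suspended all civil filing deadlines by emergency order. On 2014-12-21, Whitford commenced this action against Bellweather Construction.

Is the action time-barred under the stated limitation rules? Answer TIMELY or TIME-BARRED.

TIME-BARRED

The claim did not accrue until Whitford discovered the injury on 2007-03-24; the 2005-01-16 act date does not start the clock under the stated rule.
6 years from 2007-03-24 is 2013-03-24.
The period was tolled for 311 days by the defendant's absence from the jurisdiction (2009-07-13 to 2010-05-20), pushing the deadline to 2014-01-29.
The emergency suspension of filing deadlines from 2012-09-21 to 2013-07-22 tolled the period for 304 days, extending the deadline to 2014-11-29.
None of the other events listed affects the running of the period under the stated rules.
Filing on 2014-12-21 missed the 2014-11-29 deadline — the action is time-barred.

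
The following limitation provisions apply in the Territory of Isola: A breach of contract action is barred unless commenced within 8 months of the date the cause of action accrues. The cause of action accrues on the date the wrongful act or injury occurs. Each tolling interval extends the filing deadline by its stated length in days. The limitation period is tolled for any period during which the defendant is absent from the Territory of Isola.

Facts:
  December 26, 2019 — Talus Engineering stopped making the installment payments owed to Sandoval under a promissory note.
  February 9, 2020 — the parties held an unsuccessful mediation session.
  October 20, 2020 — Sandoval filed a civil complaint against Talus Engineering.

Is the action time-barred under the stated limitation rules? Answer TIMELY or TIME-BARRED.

The cause of action accrued on December 26, 2019, the date of the act.
8 months from December 26, 2019 is August 26, 2020.
The other events in the timeline have no effect on the limitation period under the stated rules.
Sandoval filed on October 20, 2020, after the August 26, 2020 deadline, so the action is time-barred.

TIME-BARRED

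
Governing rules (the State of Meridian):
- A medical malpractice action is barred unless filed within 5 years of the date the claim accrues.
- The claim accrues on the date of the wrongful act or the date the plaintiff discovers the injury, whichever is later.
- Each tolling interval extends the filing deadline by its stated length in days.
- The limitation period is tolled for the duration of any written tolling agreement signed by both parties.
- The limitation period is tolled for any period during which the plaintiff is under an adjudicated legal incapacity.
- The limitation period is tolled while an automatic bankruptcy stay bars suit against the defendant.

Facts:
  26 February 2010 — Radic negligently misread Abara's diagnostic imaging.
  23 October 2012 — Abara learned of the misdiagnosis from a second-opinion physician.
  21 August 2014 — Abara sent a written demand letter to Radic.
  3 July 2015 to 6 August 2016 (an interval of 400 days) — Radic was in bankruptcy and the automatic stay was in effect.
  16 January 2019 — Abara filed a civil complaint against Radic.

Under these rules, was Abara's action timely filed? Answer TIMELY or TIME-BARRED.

The claim accrued on 23 October 2012 — the later of the 26 February 2010 act and the 23 October 2012 discovery.
Adding the 5 years base period to 23 October 2012 gives a deadline of 23 October 2017, before any tolling.
The period was tolled for 400 days by the automatic bankruptcy stay (3 July 2015 to 6 August 2016), pushing the deadline to 27 November 2018.
The other events in the timeline have no effect on the limitation period under the stated rules.
The 16 January 2019 filing falls after the 27 November 2018 deadline; the claim is time-barred.

TIME-BARRED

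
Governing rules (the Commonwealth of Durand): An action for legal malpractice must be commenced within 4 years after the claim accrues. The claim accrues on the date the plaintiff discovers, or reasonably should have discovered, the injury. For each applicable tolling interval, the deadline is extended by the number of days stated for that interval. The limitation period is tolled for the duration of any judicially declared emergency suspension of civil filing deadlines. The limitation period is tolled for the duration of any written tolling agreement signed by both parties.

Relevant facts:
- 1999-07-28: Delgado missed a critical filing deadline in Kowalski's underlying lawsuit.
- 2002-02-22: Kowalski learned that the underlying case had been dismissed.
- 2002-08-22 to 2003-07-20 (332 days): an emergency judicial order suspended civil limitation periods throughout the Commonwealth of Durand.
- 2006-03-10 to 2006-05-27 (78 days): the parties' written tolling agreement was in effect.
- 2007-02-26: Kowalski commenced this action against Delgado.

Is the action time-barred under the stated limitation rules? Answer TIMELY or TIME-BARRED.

Accrual is tied to discovery, so the period began on 2002-02-22 rather than on 1999-07-28 when the act occurred.
Adding the 4 years base period to 2002-02-22 gives a deadline of 2006-02-22, before any tolling.
The emergency suspension of filing deadlines from 2002-08-22 to 2003-07-20 tolled the period for 332 days, extending the deadline to 2007-01-20.
Because the written tolling agreement ran from 2006-03-10 to 2006-05-27, the deadline is extended by 78 days to 2007-04-08.
Kowalski filed on 2007-02-26, before the 2007-04-08 deadline, so the action is timely.

TIMELY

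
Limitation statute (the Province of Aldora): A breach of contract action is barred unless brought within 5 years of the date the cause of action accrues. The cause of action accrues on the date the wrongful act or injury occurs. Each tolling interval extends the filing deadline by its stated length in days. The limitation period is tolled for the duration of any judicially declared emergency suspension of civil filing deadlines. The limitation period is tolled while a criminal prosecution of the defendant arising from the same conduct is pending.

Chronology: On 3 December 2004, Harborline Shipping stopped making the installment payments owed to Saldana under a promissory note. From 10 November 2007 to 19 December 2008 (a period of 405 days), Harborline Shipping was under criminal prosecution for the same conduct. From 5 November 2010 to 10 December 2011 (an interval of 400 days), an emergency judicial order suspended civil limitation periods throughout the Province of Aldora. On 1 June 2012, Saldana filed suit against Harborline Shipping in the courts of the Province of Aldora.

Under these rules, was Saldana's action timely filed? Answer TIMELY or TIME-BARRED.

TIME-BARRED

The claim accrued on 3 December 2004, when the wrongful act occurred.
Adding the 5 years base period to 3 December 2004 gives a deadline of 3 December 2009, before any tolling.
The pending criminal prosecution from 10 November 2007 to 19 December 2008 tolled the period for 405 days, extending the deadline to 12 January 2011.
Because the emergency suspension of filing deadlines ran from 5 November 2010 to 10 December 2011, the deadline is extended by 400 days to 16 February 2012.
The 1 June 2012 filing falls after the 16 February 2012 deadline; the claim is time-barred.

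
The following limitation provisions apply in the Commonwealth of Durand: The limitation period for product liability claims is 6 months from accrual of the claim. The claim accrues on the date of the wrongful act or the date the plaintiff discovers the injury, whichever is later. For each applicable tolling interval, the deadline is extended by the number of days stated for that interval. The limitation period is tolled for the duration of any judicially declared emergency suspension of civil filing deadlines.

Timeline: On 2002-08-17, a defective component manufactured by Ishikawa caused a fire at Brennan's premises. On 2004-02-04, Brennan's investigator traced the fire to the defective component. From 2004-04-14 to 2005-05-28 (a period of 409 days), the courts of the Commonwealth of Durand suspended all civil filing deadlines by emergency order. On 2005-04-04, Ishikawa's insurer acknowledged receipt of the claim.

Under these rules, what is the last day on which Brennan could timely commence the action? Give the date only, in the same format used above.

Taking the later of the act (2002-08-17) and discovery (2004-02-04), the claim accrued on 2004-02-04.
The untolled deadline — 6 months after 2004-02-04 — is 2004-08-04.
The period was tolled for 409 days by the emergency suspension of filing deadlines (2004-04-14 to 2005-05-28), pushing the deadline to 2005-09-17.
None of the other events listed affects the running of the period under the stated rules.

2005-09-17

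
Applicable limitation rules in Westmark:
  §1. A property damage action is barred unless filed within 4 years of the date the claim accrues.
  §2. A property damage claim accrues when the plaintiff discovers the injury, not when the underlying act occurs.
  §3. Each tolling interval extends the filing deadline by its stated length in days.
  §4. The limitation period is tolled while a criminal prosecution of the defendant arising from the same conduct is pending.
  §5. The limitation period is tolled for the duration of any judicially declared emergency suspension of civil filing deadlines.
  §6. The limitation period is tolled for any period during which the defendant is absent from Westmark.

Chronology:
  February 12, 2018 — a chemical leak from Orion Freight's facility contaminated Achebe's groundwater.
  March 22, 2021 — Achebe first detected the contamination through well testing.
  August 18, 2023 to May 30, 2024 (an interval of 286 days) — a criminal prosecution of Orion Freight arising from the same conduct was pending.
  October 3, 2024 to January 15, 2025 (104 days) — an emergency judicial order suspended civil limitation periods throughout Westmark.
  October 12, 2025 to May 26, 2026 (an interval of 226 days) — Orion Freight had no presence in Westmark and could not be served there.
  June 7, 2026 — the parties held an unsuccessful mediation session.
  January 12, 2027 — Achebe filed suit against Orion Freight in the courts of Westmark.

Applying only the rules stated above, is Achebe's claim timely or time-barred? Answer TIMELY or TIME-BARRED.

The claim did not accrue until Achebe discovered the injury on March 22, 2021; the February 12, 2018 act date does not start the clock under the stated rule.
Adding the 4 years base period to March 22, 2021 gives a deadline of March 22, 2025, before any tolling.
The period was tolled for 286 days by the pending criminal prosecution (August 18, 2023 to May 30, 2024), pushing the deadline to January 2, 2026.
The period was tolled for 104 days by the emergency suspension of filing deadlines (October 3, 2024 to January 15, 2025), pushing the deadline to April 16, 2026.
Because the defendant's absence from the jurisdiction ran from October 12, 2025 to May 26, 2026, the deadline is extended by 226 days to November 28, 2026.
Nothing else in the chronology tolls or restarts the period.
The January 12, 2027 filing falls after the November 28, 2026 deadline; the claim is time-barred.

TIME-BARRED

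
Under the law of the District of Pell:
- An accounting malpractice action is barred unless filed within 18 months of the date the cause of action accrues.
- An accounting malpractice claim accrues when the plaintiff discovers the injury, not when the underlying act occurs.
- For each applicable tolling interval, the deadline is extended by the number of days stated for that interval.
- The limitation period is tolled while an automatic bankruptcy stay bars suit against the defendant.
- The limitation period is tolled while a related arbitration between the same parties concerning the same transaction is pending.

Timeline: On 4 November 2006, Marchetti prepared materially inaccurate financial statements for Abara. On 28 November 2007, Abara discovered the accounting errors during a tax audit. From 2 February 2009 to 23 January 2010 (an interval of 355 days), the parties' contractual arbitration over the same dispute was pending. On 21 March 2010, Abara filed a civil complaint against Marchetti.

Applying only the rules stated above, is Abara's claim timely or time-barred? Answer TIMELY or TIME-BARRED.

TIMELY

Under the discovery rule, the claim accrued on 28 November 2007, when Abara discovered the injury — not on the 4 November 2006 date of the underlying act.
The untolled deadline — 18 months after 28 November 2007 — is 28 May 2009.
The pending related arbitration from 2 February 2009 to 23 January 2010 tolled the period for 355 days, extending the deadline to 18 May 2010.
Abara filed on 21 March 2010, before the 18 May 2010 deadline, so the action is timely.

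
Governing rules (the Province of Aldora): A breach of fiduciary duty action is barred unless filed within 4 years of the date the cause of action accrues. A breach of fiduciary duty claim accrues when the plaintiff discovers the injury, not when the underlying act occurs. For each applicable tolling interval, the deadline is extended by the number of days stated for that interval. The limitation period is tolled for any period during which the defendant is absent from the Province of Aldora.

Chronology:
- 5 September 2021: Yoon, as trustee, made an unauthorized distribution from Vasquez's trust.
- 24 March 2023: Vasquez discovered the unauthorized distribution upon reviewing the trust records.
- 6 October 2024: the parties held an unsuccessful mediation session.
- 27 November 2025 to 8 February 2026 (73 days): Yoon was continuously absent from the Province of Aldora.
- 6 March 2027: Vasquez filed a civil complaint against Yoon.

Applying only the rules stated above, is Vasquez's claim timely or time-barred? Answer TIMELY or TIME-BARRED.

The claim did not accrue until Vasquez discovered the injury on 24 March 2023; the 5 September 2021 act date does not start the clock under the stated rule.
The untolled deadline — 4 years after 24 March 2023 — is 24 March 2027.
The period was tolled for 73 days by the defendant's absence from the jurisdiction (27 November 2025 to 8 February 2026), pushing the deadline to 5 June 2027.
Nothing else in the chronology tolls or restarts the period.
The 6 March 2027 filing precedes the 5 June 2027 deadline; the claim is timely.

TIMELY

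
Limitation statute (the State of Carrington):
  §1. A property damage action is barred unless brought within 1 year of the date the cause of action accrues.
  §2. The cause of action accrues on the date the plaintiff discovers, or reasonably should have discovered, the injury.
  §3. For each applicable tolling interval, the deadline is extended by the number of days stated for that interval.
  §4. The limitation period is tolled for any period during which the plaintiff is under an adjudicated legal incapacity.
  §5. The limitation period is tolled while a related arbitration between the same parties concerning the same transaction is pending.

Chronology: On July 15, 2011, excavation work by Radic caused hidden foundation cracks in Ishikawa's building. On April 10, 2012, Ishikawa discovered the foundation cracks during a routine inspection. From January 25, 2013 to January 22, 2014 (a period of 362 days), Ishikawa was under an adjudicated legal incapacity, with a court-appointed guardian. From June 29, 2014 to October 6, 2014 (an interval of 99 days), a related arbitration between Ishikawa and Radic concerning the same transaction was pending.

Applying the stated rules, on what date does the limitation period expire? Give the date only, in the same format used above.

The claim did not accrue until Ishikawa discovered the injury on April 10, 2012; the July 15, 2011 act date does not start the clock under the stated rule.
The untolled deadline — 1 year after April 10, 2012 — is April 10, 2013.
The plaintiff's legal incapacity from January 25, 2013 to January 22, 2014 tolled the period for 362 days, extending the deadline to April 7, 2014.
The pending related arbitration starting June 29, 2014 came too late — the period had run on April 7, 2014 — and so does not extend the deadline.

April 7, 2014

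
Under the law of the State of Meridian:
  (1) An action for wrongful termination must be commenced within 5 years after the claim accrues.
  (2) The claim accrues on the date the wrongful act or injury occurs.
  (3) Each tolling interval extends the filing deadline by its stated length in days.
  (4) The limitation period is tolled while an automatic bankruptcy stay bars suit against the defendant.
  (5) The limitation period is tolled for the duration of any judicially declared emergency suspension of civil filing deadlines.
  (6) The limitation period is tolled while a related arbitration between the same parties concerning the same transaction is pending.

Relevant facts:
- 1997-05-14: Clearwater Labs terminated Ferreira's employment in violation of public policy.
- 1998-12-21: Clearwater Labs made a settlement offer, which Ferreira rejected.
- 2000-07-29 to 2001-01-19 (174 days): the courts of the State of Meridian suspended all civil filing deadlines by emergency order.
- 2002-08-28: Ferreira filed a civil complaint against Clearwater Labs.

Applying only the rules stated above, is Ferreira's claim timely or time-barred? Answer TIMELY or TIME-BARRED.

The limitation period began to run on 1997-05-14.
Adding the 5 years base period to 1997-05-14 gives a deadline of 2002-05-14, before any tolling.
The period was tolled for 174 days by the emergency suspension of filing deadlines (2000-07-29 to 2001-01-19), pushing the deadline to 2002-11-04.
The other events in the timeline have no effect on the limitation period under the stated rules.
Ferreira filed on 2002-08-28, before the 2002-11-04 deadline, so the action is timely.

TIMELY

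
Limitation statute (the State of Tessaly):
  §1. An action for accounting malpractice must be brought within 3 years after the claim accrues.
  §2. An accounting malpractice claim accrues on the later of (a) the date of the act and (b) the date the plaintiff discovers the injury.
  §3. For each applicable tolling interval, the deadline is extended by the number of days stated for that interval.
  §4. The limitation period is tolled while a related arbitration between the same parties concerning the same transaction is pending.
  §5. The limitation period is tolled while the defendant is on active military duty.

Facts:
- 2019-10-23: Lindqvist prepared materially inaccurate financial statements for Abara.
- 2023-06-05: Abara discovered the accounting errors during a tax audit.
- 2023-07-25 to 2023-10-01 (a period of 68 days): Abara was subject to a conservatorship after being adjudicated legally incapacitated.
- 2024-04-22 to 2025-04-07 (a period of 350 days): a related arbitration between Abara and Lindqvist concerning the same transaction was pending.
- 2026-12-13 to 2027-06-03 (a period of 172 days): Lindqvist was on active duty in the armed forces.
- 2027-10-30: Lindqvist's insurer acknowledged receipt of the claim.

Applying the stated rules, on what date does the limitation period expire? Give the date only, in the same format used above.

Because discovery on 2023-06-05 post-dates the 2019-10-23 act, accrual under the later-of rule falls on 2023-06-05.
Adding the 3 years base period to 2023-06-05 gives a deadline of 2026-06-05, before any tolling.
The pending related arbitration from 2024-04-22 to 2025-04-07 tolled the period for 350 days, extending the deadline to 2027-05-21.
Because the defendant's active military service ran from 2026-12-13 to 2027-06-03, the deadline is extended by 172 days to 2027-11-09.
The plaintiff's legal incapacity from 2023-07-25 to 2023-10-01 does not toll the period, because no stated rule makes the plaintiff's incapacity a tolling event.
None of the other events listed affects the running of the period under the stated rules.

2027-11-09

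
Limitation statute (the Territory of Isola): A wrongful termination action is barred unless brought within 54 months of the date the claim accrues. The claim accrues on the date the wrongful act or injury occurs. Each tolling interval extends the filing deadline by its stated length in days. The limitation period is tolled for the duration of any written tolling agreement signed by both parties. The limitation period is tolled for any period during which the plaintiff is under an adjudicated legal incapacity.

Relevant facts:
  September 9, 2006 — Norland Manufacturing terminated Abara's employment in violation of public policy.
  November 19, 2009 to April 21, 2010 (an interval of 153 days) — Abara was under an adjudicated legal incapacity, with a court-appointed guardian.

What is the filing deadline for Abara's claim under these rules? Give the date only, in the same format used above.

August 9, 2011

The claim accrued on September 9, 2006, the date of the act.
The untolled deadline — 54 months after September 9, 2006 — is March 9, 2011.
The plaintiff's legal incapacity from November 19, 2009 to April 21, 2010 tolled the period for 153 days, extending the deadline to August 9, 2011.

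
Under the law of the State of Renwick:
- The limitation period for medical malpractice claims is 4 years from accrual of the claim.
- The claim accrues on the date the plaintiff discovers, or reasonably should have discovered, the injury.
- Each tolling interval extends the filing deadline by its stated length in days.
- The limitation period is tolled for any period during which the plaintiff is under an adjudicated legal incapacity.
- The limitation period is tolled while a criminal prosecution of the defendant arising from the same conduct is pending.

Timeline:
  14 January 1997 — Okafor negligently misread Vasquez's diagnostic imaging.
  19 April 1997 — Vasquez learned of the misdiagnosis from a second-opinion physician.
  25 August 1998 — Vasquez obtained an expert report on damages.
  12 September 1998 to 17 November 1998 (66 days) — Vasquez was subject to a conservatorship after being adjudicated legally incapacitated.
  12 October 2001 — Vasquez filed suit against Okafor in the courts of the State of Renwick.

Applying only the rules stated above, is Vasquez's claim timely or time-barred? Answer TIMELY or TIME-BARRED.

Accrual is tied to discovery, so the period began on 19 April 1997 rather than on 14 January 1997 when the act occurred.
The untolled deadline — 4 years after 19 April 1997 — is 19 April 2001.
The period was tolled for 66 days by the plaintiff's legal incapacity (12 September 1998 to 17 November 1998), pushing the deadline to 24 June 2001.
The other events in the timeline have no effect on the limitation period under the stated rules.
Vasquez filed on 12 October 2001, after the 24 June 2001 deadline, so the action is time-barred.

TIME-BARRED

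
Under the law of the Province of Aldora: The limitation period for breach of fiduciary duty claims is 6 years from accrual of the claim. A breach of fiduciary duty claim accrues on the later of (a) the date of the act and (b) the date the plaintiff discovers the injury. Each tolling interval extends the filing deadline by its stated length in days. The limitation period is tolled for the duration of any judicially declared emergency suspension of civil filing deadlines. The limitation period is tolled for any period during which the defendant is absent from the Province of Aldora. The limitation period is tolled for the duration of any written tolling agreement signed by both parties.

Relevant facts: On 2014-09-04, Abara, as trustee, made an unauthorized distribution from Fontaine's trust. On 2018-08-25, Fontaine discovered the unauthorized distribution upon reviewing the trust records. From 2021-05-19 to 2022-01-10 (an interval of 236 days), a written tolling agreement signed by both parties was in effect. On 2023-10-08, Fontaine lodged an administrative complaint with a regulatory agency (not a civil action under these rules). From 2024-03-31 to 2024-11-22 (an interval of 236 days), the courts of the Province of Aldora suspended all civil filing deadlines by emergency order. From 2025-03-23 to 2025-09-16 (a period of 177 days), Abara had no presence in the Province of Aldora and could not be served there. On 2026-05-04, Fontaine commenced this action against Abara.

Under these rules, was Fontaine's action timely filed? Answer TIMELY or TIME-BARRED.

The claim accrued on 2018-08-25 — the later of the 2014-09-04 act and the 2018-08-25 discovery.
Adding the 6 years base period to 2018-08-25 gives a deadline of 2024-08-25, before any tolling.
The period was tolled for 236 days by the written tolling agreement (2021-05-19 to 2022-01-10), pushing the deadline to 2025-04-18.
Because the emergency suspension of filing deadlines ran from 2024-03-31 to 2024-11-22, the deadline is extended by 236 days to 2025-12-10.
Because the defendant's absence from the jurisdiction ran from 2025-03-23 to 2025-09-16, the deadline is extended by 177 days to 2026-06-05.
None of the other events listed affects the running of the period under the stated rules.
Filing on 2026-05-04 beat the 2026-06-05 deadline — the action is timely.

TIMELY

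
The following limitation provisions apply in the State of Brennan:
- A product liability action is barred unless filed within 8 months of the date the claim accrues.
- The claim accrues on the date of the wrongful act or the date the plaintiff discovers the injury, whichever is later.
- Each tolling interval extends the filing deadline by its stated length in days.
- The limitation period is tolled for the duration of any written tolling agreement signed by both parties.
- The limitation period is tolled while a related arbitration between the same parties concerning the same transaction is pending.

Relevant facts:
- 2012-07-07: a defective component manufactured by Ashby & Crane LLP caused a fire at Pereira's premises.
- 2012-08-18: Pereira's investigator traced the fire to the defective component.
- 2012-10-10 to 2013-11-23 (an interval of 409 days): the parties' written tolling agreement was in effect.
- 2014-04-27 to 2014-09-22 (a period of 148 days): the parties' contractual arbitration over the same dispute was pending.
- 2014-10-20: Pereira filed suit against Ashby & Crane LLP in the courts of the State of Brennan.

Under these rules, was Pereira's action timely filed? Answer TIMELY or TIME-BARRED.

TIMELY

The claim accrued on 2012-08-18 — the later of the 2012-07-07 act and the 2012-08-18 discovery.
8 months from 2012-08-18 is 2013-04-18.
Because the written tolling agreement ran from 2012-10-10 to 2013-11-23, the deadline is extended by 409 days to 2014-06-01.
The pending related arbitration from 2014-04-27 to 2014-09-22 tolled the period for 148 days, extending the deadline to 2014-10-27.
The 2014-10-20 filing precedes the 2014-10-27 deadline; the claim is timely.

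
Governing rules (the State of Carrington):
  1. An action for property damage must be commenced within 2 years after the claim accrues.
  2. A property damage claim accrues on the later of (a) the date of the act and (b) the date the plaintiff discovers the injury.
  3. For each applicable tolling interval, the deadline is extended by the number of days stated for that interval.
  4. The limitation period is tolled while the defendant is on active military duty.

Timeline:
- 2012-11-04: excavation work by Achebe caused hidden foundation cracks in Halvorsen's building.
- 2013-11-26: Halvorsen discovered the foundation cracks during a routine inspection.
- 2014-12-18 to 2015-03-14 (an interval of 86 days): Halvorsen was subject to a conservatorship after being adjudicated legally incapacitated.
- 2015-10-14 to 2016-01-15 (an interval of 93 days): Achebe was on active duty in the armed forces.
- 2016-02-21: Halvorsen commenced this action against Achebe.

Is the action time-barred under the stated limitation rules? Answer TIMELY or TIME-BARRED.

TIMELY

The claim accrued on 2013-11-26 — the later of the 2012-11-04 act and the 2013-11-26 discovery.
Adding the 2 years base period to 2013-11-26 gives a deadline of 2015-11-26, before any tolling.
The period was tolled for 93 days by the defendant's active military service (2015-10-14 to 2016-01-15), pushing the deadline to 2016-02-27.
Although the plaintiff's incapacity ran from 2014-12-18 to 2015-03-14, the stated rules do not make that a tolling event, so it is disregarded.
The 2016-02-21 filing precedes the 2016-02-27 deadline; the claim is timely.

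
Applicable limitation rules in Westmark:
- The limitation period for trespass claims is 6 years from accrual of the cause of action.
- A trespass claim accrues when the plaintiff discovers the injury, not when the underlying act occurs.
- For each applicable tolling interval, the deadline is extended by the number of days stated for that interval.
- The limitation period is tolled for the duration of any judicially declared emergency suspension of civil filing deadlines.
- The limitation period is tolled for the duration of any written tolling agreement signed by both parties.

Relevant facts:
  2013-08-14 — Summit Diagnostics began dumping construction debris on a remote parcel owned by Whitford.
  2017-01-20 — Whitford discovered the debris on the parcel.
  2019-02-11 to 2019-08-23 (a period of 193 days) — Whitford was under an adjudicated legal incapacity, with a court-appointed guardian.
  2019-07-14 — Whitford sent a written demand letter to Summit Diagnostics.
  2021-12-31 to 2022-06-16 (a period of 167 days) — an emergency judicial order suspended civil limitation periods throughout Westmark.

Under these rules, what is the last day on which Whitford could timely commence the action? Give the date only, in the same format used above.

Accrual is tied to discovery, so the period began on 2017-01-20 rather than on 2013-08-14 when the act occurred.
6 years from 2017-01-20 is 2023-01-20.
The emergency suspension of filing deadlines from 2021-12-31 to 2022-06-16 tolled the period for 167 days, extending the deadline to 2023-07-06.
Although the plaintiff's incapacity ran from 2019-02-11 to 2019-08-23, the stated rules do not make that a tolling event, so it is disregarded.
None of the other events listed affects the running of the period under the stated rules.

2023-07-06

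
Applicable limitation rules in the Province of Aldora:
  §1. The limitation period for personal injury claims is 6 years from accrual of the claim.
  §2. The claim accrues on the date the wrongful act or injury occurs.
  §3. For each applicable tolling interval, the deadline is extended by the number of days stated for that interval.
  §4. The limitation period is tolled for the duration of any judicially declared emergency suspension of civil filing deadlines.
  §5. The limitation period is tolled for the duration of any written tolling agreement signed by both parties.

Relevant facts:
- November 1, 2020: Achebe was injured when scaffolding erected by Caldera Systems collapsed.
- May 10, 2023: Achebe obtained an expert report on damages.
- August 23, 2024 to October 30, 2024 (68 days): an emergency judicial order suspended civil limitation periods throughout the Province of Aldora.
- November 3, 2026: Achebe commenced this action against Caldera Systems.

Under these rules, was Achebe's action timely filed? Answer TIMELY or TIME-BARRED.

The limitation period began to run on November 1, 2020.
6 years from November 1, 2020 is November 1, 2026.
The period was tolled for 68 days by the emergency suspension of filing deadlines (August 23, 2024 to October 30, 2024), pushing the deadline to January 8, 2027.
The other events in the timeline have no effect on the limitation period under the stated rules.
Filing on November 3, 2026 beat the January 8, 2027 deadline — the action is timely.

TIMELY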